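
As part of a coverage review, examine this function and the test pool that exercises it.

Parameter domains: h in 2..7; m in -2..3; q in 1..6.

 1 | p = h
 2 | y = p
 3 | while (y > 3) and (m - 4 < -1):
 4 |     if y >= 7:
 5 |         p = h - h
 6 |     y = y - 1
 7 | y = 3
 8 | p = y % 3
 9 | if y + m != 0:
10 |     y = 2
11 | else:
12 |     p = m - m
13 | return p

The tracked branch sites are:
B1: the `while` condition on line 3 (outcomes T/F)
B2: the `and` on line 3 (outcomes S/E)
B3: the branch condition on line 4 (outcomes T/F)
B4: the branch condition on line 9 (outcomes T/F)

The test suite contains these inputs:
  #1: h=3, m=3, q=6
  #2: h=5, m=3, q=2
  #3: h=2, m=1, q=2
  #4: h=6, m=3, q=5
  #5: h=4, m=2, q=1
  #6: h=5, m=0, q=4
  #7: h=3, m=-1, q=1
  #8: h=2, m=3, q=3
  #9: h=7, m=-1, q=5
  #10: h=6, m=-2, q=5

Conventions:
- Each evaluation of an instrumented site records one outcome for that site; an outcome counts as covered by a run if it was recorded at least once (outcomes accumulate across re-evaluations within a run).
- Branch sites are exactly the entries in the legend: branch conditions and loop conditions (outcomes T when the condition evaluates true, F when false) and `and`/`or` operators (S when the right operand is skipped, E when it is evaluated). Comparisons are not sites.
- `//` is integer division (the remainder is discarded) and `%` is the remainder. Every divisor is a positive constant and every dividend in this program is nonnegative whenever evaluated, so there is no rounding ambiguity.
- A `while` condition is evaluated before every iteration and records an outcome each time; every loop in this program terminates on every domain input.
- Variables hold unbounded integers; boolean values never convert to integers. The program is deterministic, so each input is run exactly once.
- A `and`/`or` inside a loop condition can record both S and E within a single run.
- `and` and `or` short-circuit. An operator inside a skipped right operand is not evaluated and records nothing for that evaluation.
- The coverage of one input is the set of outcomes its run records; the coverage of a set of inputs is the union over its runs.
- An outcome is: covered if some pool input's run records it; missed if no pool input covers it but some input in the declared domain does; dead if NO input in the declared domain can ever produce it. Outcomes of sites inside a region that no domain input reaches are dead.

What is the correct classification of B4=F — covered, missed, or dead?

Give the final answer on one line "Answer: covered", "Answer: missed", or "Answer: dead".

no pool input records B4=F
checking all 216 inputs in the declared domain: B4=F is never recorded -> dead

Answer: dead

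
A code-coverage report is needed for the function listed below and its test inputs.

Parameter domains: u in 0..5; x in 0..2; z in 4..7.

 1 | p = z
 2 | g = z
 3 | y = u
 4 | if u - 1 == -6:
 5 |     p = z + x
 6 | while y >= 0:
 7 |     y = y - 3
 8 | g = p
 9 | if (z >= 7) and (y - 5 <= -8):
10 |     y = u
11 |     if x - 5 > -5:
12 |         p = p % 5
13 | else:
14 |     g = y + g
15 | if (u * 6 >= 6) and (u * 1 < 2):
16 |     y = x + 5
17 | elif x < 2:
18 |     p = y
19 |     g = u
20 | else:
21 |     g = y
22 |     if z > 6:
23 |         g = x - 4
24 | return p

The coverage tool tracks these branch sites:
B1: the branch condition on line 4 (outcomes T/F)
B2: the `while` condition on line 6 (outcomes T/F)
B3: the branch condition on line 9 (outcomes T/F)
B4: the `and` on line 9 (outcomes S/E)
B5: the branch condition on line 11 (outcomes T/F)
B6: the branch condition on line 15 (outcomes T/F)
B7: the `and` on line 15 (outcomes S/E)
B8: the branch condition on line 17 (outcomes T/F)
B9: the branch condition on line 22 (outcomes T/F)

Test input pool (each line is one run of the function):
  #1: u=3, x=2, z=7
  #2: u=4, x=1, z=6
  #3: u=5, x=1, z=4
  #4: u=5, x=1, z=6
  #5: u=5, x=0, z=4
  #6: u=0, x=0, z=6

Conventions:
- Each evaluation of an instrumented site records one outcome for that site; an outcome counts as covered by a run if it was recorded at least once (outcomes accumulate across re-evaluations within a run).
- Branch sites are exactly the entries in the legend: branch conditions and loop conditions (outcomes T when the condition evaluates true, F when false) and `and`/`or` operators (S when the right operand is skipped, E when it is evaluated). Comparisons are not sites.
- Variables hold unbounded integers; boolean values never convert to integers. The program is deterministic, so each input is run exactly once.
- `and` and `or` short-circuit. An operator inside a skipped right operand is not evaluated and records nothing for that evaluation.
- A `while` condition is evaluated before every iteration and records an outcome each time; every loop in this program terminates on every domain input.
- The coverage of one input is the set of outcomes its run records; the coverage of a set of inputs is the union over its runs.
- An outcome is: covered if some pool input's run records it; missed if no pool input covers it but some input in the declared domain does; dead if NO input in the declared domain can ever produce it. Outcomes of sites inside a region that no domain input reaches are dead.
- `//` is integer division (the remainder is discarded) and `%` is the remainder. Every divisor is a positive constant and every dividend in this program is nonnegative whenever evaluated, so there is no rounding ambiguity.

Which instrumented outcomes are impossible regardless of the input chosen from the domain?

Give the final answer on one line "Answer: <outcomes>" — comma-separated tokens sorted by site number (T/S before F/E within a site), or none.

sweeping the full domain (72 inputs) for each outcome:
  B1=T: never recorded by any domain input -> dead
  reachable outcomes have witnesses, e.g. B1=F (e.g. u=0, x=0, z=4), B2=T (e.g. u=0, x=0, z=4), B2=F (e.g. u=0, x=0, z=4), B3=T (e.g. u=0, x=0, z=7)

Answer: B1=T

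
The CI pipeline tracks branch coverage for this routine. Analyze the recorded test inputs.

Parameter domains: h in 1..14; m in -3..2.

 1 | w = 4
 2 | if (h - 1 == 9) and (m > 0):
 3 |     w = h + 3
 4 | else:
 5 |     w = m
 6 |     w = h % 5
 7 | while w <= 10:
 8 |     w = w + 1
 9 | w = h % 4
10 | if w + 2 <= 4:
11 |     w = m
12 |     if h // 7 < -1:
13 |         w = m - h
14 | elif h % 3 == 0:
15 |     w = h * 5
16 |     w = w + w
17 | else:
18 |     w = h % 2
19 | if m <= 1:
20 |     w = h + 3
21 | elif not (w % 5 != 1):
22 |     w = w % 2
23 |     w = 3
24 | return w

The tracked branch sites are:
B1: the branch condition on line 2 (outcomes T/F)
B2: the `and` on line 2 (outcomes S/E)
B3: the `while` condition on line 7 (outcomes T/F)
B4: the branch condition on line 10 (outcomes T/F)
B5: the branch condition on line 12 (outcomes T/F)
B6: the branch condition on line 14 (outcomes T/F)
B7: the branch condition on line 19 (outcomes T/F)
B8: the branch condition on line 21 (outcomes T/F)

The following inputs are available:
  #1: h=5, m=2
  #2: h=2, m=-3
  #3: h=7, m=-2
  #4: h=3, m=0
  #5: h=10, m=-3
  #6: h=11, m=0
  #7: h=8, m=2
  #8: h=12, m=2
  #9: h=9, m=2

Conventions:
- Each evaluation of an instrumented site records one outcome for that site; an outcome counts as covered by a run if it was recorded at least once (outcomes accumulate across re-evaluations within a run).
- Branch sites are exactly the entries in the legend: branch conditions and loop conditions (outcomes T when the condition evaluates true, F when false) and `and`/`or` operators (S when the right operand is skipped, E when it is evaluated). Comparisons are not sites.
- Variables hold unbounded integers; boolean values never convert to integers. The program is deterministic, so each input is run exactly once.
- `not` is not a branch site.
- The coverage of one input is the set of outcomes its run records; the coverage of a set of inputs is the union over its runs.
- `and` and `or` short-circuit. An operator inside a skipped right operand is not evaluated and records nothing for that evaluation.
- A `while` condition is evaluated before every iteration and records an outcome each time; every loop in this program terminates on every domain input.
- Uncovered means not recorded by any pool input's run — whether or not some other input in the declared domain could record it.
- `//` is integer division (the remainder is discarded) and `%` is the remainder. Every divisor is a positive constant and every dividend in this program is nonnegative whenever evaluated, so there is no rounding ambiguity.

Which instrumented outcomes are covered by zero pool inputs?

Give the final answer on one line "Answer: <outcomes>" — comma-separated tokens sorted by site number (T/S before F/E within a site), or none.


input #1, h=5, m=2: outcomes B1=F, B2=S, B3=T, B3=F, B4=T, B5=F, B7=F, B8=F
input #2, h=2, m=-3: outcomes B1=F, B2=S, B3=T, B3=F, B4=T, B5=F, B7=T
input #3, h=7, m=-2: outcomes B1=F, B2=S, B3=T, B3=F, B4=F, B6=F, B7=T
input #4, h=3, m=0: outcomes B1=F, B2=S, B3=T, B3=F, B4=F, B6=T, B7=T
input #5, h=10, m=-3: outcomes B1=F, B2=E, B3=T, B3=F, B4=T, B5=F, B7=T
input #6, h=11, m=0: outcomes B1=F, B2=S, B3=T, B3=F, B4=F, B6=F, B7=T
input #7, h=8, m=2: outcomes B1=F, B2=S, B3=T, B3=F, B4=T, B5=F, B7=F, B8=F
input #8, h=12, m=2: outcomes B1=F, B2=S, B3=T, B3=F, B4=T, B5=F, B7=F, B8=F
input #9, h=9, m=2: outcomes B1=F, B2=S, B3=T, B3=F, B4=T, B5=F, B7=F, B8=F
union over the pool: B1=F, B2=S, B2=E, B3=T, B3=F, B4=T, B4=F, B5=F, B6=T, B6=F, B7=T, B7=F, B8=F
uncovered (3 of 16): B1=T, B5=T, B8=T
Answer: B1=T, B5=T, B8=T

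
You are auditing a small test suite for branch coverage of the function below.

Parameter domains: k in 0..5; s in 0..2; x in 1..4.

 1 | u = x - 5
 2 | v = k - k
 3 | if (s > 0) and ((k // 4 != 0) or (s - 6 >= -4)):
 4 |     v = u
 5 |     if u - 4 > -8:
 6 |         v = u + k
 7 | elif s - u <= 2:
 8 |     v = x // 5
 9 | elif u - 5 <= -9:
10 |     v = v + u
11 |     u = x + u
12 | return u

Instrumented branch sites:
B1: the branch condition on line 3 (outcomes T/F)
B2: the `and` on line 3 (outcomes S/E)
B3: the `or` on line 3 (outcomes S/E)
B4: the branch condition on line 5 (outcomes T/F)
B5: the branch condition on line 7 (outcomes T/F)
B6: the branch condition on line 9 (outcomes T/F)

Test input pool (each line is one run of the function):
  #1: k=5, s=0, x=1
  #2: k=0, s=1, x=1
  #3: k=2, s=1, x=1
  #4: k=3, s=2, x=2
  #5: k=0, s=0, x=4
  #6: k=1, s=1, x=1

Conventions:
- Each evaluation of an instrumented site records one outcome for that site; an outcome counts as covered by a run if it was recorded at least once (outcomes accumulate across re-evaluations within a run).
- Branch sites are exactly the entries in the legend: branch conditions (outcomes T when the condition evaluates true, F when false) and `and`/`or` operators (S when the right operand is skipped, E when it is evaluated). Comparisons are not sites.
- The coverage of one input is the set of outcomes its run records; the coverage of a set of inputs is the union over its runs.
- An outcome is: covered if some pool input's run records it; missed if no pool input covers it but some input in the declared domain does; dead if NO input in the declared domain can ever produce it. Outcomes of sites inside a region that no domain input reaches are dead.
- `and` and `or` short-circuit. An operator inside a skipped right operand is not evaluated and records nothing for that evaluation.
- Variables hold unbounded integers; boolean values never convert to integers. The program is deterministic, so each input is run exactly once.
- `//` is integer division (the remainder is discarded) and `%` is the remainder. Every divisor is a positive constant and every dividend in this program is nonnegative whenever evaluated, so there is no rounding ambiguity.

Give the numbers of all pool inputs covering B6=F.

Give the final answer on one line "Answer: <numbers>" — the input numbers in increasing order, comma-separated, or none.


input #1 (k=5, s=0, x=1): does not record B6=F
input #2 (k=0, s=1, x=1): does not record B6=F
input #3 (k=2, s=1, x=1): does not record B6=F
input #4 (k=3, s=2, x=2): does not record B6=F
input #5 (k=0, s=0, x=4): does not record B6=F
input #6 (k=1, s=1, x=1): does not record B6=F
Answer: none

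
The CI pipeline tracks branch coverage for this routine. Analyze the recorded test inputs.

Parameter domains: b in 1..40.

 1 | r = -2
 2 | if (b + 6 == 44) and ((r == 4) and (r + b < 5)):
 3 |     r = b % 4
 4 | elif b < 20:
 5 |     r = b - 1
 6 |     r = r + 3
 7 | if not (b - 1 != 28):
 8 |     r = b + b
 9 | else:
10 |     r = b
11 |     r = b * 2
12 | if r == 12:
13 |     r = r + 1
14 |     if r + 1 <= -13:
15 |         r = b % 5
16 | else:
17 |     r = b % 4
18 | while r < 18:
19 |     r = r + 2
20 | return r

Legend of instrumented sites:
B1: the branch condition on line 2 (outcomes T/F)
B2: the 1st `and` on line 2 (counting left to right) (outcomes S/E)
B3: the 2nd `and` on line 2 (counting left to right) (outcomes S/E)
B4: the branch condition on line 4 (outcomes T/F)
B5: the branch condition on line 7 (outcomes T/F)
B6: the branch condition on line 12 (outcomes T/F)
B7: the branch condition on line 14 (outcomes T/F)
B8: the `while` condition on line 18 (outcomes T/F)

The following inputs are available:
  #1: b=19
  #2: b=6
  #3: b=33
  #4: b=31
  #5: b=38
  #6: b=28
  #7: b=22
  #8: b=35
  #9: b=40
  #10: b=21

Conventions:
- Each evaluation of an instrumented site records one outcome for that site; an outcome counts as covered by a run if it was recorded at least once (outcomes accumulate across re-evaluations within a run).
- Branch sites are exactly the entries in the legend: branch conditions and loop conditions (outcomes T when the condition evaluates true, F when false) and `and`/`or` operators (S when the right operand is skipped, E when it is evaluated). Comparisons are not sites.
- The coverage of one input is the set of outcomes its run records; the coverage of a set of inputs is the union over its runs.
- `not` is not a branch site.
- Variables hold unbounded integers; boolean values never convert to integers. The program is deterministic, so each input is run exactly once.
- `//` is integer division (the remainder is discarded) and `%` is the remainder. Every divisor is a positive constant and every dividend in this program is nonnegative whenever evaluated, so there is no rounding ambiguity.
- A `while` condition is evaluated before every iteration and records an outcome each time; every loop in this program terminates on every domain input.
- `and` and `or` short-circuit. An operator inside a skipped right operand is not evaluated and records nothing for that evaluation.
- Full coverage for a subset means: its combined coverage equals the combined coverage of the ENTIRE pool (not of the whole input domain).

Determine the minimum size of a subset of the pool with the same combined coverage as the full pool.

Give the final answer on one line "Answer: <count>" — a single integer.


test 1 (b=19) fires B2->S, B1->F, B4->T, B5->F, B6->F, B8->T, B8->T, B8->T, B8->T, B8->T, B8->T, B8->T, B8->T, B8->F; hits B1=F, B2=S, B4=T, B5=F, B6=F, B8=T, B8=F
test 2 (b=6) fires B2->S, B1->F, B4->T, B5->F, B6->T, B7->F, B8->T, B8->T, B8->T, B8->F; hits B1=F, B2=S, B4=T, B5=F, B6=T, B7=F, B8=T, B8=F
test 3 (b=33) fires B2->S, B1->F, B4->F, B5->F, B6->F, B8->T, B8->T, B8->T, B8->T, B8->T, B8->T, B8->T, B8->T, B8->T, ...; hits B1=F, B2=S, B4=F, B5=F, B6=F, B8=T, B8=F
test 4 (b=31) fires B2->S, B1->F, B4->F, B5->F, B6->F, B8->T, B8->T, B8->T, B8->T, B8->T, B8->T, B8->T, B8->T, B8->F; hits B1=F, B2=S, B4=F, B5=F, B6=F, B8=T, B8=F
test 5 (b=38) fires B2->E, B3->S, B1->F, B4->F, B5->F, B6->F, B8->T, B8->T, B8->T, B8->T, B8->T, B8->T, B8->T, B8->T, ...; hits B1=F, B2=E, B3=S, B4=F, B5=F, B6=F, B8=T, B8=F
test 6 (b=28) fires B2->S, B1->F, B4->F, B5->F, B6->F, B8->T, B8->T, B8->T, B8->T, B8->T, B8->T, B8->T, B8->T, B8->T, ...; hits B1=F, B2=S, B4=F, B5=F, B6=F, B8=T, B8=F
test 7 (b=22) fires B2->S, B1->F, B4->F, B5->F, B6->F, B8->T, B8->T, B8->T, B8->T, B8->T, B8->T, B8->T, B8->T, B8->F; hits B1=F, B2=S, B4=F, B5=F, B6=F, B8=T, B8=F
test 8 (b=35) fires B2->S, B1->F, B4->F, B5->F, B6->F, B8->T, B8->T, B8->T, B8->T, B8->T, B8->T, B8->T, B8->T, B8->F; hits B1=F, B2=S, B4=F, B5=F, B6=F, B8=T, B8=F
test 9 (b=40) fires B2->S, B1->F, B4->F, B5->F, B6->F, B8->T, B8->T, B8->T, B8->T, B8->T, B8->T, B8->T, B8->T, B8->T, ...; hits B1=F, B2=S, B4=F, B5=F, B6=F, B8=T, B8=F
test 10 (b=21) fires B2->S, B1->F, B4->F, B5->F, B6->F, B8->T, B8->T, B8->T, B8->T, B8->T, B8->T, B8->T, B8->T, B8->T, ...; hits B1=F, B2=S, B4=F, B5=F, B6=F, B8=T, B8=F
pool-wide coverage (12 outcomes): B1=F, B2=S, B2=E, B3=S, B4=T, B4=F, B5=F, B6=T, B6=F, B7=F, B8=T, B8=F
every size-1 subset falls short of the 12 outcomes (best: 8/12)
the canonical winner is {2, 5}: size 2, full 12-outcome coverage, earliest index list among size-2 covers
Answer: 2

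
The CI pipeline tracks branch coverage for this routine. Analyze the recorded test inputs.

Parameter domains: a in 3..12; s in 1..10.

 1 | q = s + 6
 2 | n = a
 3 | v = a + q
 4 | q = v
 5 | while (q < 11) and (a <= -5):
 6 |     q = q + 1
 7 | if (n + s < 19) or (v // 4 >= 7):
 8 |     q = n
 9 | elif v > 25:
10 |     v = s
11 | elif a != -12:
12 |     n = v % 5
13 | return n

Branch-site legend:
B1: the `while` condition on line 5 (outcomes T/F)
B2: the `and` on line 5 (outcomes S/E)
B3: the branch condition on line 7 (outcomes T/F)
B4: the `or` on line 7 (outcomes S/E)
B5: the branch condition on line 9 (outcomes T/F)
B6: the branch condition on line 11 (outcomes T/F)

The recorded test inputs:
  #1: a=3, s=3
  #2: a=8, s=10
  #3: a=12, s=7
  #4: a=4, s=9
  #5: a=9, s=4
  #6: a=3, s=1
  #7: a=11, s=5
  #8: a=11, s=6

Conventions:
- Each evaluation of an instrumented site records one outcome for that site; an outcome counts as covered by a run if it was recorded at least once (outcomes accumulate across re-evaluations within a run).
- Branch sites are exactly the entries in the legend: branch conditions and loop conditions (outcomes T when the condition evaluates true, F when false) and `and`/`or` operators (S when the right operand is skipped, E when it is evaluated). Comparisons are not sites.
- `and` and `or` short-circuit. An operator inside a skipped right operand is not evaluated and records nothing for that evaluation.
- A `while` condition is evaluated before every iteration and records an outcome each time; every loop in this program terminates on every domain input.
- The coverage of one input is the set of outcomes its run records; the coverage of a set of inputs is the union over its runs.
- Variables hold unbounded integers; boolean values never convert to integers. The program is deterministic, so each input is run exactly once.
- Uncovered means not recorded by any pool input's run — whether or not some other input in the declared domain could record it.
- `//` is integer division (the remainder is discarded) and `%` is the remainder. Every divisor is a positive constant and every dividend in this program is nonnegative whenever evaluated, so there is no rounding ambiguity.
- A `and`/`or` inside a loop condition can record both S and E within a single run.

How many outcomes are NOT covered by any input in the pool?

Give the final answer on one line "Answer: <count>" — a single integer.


input #1, a=3, s=3: events B2->S, B1->F, B4->S, B3->T; outcomes B1=F, B2=S, B3=T, B4=S
input #2, a=8, s=10: events B2->S, B1->F, B4->S, B3->T; outcomes B1=F, B2=S, B3=T, B4=S
input #3, a=12, s=7: events B2->S, B1->F, B4->E, B3->F, B5->F, B6->T; outcomes B1=F, B2=S, B3=F, B4=E, B5=F, B6=T
input #4, a=4, s=9: events B2->S, B1->F, B4->S, B3->T; outcomes B1=F, B2=S, B3=T, B4=S
input #5, a=9, s=4: events B2->S, B1->F, B4->S, B3->T; outcomes B1=F, B2=S, B3=T, B4=S
input #6, a=3, s=1: events B2->E, B1->F, B4->S, B3->T; outcomes B1=F, B2=E, B3=T, B4=S
input #7, a=11, s=5: events B2->S, B1->F, B4->S, B3->T; outcomes B1=F, B2=S, B3=T, B4=S
input #8, a=11, s=6: events B2->S, B1->F, B4->S, B3->T; outcomes B1=F, B2=S, B3=T, B4=S
union over the pool: B1=F, B2=S, B2=E, B3=T, B3=F, B4=S, B4=E, B5=F, B6=T
uncovered (3 of 12): B1=T, B5=T, B6=F
Answer: 3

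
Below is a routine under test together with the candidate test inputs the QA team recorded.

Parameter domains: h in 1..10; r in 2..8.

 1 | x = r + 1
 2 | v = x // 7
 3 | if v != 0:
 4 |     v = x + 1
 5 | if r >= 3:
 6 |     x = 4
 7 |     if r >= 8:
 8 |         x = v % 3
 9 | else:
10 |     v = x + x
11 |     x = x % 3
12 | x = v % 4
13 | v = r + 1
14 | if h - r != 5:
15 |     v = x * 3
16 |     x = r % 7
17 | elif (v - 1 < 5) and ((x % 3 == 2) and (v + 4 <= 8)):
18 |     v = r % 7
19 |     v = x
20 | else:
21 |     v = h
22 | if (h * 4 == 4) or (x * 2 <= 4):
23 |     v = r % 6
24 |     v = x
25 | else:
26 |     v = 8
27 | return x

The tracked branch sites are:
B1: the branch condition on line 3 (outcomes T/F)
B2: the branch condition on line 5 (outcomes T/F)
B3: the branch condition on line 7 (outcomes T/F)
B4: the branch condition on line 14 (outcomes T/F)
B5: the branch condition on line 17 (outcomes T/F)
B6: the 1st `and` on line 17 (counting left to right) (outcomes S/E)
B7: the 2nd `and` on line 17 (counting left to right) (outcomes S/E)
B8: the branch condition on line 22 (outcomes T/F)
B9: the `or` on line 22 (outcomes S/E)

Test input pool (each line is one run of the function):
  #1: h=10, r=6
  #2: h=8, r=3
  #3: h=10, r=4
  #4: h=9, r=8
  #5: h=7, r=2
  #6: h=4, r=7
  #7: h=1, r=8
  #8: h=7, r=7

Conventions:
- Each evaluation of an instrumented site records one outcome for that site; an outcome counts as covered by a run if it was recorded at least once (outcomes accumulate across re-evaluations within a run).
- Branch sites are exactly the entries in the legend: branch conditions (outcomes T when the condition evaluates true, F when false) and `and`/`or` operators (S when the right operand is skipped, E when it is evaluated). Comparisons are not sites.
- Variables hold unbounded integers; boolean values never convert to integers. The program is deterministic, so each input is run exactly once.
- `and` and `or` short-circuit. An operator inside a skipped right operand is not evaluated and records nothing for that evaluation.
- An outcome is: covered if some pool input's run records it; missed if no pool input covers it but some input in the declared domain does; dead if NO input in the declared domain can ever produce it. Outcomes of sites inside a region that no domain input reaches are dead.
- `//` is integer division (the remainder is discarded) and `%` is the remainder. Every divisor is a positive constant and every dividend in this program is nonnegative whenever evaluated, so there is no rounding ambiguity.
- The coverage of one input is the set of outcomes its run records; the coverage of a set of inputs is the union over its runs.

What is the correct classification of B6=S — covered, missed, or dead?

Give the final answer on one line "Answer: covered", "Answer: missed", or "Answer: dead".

no pool input records B6=S
but domain input (h=10, r=5) does record it -> reachable, so missed

Answer: missed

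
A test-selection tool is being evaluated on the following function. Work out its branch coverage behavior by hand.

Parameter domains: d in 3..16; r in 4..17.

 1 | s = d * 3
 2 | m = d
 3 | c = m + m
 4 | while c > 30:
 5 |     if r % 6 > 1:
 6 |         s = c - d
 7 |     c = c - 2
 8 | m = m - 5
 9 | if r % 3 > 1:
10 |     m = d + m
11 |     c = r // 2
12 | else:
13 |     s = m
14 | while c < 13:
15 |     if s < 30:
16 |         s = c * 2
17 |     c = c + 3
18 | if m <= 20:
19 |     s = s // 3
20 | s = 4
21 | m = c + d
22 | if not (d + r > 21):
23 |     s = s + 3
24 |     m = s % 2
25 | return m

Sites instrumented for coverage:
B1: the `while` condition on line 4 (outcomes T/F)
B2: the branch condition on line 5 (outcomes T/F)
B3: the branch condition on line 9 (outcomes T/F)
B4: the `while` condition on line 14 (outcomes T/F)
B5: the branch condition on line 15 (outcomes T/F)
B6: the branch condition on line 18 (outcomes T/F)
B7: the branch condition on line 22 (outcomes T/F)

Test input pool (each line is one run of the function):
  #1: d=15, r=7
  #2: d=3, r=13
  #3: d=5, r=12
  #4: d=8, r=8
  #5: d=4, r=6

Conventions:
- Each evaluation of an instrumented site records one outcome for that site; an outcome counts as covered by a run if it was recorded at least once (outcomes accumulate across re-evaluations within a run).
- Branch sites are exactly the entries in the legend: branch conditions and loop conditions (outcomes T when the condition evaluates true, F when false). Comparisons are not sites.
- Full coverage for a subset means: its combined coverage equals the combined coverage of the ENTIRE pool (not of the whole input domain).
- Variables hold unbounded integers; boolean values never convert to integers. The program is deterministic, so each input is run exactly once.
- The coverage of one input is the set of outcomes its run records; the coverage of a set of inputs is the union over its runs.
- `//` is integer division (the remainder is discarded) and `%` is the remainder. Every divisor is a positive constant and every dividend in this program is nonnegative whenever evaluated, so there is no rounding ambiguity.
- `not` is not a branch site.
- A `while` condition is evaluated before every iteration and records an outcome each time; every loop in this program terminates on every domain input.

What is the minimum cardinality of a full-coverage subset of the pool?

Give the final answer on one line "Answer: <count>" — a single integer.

test 1 (d=15, r=7) fires B1->F, B3->F, B4->F, B6->T, B7->F; hits B1=F, B3=F, B4=F, B6=T, B7=F
test 2 (d=3, r=13) fires B1->F, B3->F, B4->T, B5->T, B4->T, B5->T, B4->T, B5->T, B4->F, B6->T, B7->T; hits B1=F, B3=F, B4=T, B4=F, B5=T, B6=T, B7=T
test 3 (d=5, r=12) fires B1->F, B3->F, B4->T, B5->T, B4->F, B6->T, B7->T; hits B1=F, B3=F, B4=T, B4=F, B5=T, B6=T, B7=T
test 4 (d=8, r=8) fires B1->F, B3->T, B4->T, B5->T, B4->T, B5->T, B4->T, B5->T, B4->F, B6->T, B7->T; hits B1=F, B3=T, B4=T, B4=F, B5=T, B6=T, B7=T
test 5 (d=4, r=6) fires B1->F, B3->F, B4->T, B5->T, B4->T, B5->T, B4->F, B6->T, B7->T; hits B1=F, B3=F, B4=T, B4=F, B5=T, B6=T, B7=T
pool-wide coverage (9 outcomes): B1=F, B3=T, B3=F, B4=T, B4=F, B5=T, B6=T, B7=T, B7=F
no size-1 subset reaches all 9 outcomes (best union: 7/9)
at size 2, {1, 4} reaches all 9 outcomes; every lexicographically earlier size-2 subset fails

Answer: 2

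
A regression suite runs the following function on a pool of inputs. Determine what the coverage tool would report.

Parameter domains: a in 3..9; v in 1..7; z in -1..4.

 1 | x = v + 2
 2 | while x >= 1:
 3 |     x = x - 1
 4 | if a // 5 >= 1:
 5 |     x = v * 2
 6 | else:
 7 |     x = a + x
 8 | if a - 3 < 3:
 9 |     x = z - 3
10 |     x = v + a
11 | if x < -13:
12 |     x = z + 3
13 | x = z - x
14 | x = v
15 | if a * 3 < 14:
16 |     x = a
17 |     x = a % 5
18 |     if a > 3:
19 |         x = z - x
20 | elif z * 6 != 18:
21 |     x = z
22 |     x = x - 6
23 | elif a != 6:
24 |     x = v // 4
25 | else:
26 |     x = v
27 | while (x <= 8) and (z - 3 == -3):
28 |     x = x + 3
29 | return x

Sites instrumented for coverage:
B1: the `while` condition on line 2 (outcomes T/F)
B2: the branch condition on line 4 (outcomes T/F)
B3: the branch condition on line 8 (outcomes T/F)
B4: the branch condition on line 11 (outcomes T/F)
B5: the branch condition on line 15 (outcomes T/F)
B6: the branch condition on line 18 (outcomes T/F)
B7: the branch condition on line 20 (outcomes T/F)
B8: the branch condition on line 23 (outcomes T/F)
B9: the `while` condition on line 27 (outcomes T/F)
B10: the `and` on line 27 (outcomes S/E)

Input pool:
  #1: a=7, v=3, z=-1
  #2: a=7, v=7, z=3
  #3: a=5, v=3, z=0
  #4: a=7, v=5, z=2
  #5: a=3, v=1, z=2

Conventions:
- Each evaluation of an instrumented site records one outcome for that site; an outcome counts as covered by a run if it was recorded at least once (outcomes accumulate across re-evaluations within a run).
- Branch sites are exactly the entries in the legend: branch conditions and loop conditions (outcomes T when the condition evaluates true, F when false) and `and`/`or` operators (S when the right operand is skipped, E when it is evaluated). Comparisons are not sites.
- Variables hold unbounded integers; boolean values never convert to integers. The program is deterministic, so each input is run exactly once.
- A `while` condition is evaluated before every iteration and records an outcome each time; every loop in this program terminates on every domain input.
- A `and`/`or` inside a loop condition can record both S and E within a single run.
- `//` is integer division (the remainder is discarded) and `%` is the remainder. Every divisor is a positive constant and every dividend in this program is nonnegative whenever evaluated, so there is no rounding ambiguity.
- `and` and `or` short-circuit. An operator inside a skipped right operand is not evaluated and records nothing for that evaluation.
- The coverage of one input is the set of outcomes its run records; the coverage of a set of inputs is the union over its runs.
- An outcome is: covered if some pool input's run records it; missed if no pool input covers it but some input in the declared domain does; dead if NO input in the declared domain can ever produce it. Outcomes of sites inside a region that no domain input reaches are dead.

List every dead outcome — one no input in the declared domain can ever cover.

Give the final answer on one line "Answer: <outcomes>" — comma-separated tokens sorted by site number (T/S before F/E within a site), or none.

sweeping the full domain (294 inputs) for each outcome:
  B4=T: unreachable across the whole domain -> dead
  reachable outcomes have witnesses, e.g. B1=T (e.g. a=3, v=1, z=-1), B1=F (e.g. a=3, v=1, z=-1), B2=T (e.g. a=5, v=1, z=-1), B2=F (e.g. a=3, v=1, z=-1)

Answer: B4=T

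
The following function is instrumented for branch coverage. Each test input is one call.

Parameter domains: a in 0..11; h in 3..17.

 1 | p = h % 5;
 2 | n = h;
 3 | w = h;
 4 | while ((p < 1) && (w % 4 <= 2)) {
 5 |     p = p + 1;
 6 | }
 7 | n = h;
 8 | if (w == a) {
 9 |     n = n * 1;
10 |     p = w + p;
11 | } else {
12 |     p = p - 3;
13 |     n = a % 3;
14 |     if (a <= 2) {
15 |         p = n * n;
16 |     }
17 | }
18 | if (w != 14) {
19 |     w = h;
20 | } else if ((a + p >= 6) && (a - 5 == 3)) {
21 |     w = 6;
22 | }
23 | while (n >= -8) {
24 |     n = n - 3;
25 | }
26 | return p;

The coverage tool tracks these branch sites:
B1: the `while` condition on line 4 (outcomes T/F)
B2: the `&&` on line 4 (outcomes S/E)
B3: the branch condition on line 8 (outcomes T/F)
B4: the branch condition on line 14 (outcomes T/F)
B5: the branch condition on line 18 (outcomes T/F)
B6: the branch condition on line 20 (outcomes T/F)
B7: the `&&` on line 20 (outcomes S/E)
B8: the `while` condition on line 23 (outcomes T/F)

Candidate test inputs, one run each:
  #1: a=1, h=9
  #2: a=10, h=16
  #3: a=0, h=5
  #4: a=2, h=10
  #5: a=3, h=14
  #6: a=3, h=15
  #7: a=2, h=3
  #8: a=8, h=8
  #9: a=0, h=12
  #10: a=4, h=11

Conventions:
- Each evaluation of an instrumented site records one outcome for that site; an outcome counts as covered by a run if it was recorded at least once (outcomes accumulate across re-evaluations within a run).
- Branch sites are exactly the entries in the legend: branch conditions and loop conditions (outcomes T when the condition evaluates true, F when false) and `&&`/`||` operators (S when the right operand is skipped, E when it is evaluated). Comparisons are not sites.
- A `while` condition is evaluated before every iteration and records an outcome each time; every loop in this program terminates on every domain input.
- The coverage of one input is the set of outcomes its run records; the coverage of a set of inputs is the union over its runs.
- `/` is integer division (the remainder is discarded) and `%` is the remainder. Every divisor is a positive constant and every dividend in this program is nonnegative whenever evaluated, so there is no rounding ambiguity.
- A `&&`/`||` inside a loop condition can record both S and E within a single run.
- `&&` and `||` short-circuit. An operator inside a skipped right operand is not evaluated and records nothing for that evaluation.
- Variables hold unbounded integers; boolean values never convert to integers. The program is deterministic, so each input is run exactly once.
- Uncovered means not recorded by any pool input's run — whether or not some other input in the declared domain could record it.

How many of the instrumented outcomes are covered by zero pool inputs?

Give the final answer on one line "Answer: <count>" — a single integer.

#1 (a=1, h=9) -> B2->S, B1->F, B3->F, B4->T, B5->T, B8->T, B8->T, B8->T, B8->T, B8->F; covered: B1=F, B2=S, B3=F, B4=T, B5=T, B8=T, B8=F
#2 (a=10, h=16) -> B2->S, B1->F, B3->F, B4->F, B5->T, B8->T, B8->T, B8->T, B8->T, B8->F; covered: B1=F, B2=S, B3=F, B4=F, B5=T, B8=T, B8=F
#3 (a=0, h=5) -> B2->E, B1->T, B2->S, B1->F, B3->F, B4->T, B5->T, B8->T, B8->T, B8->T, B8->F; covered: B1=T, B1=F, B2=S, B2=E, B3=F, B4=T, B5=T, B8=T, B8=F
#4 (a=2, h=10) -> B2->E, B1->T, B2->S, B1->F, B3->F, B4->T, B5->T, B8->T, B8->T, B8->T, B8->T, B8->F; covered: B1=T, B1=F, B2=S, B2=E, B3=F, B4=T, B5=T, B8=T, B8=F
#5 (a=3, h=14) -> B2->S, B1->F, B3->F, B4->F, B5->F, B7->S, B6->F, B8->T, B8->T, B8->T, B8->F; covered: B1=F, B2=S, B3=F, B4=F, B5=F, B6=F, B7=S, B8=T, B8=F
#6 (a=3, h=15) -> B2->E, B1->F, B3->F, B4->F, B5->T, B8->T, B8->T, B8->T, B8->F; covered: B1=F, B2=E, B3=F, B4=F, B5=T, B8=T, B8=F
#7 (a=2, h=3) -> B2->S, B1->F, B3->F, B4->T, B5->T, B8->T, B8->T, B8->T, B8->T, B8->F; covered: B1=F, B2=S, B3=F, B4=T, B5=T, B8=T, B8=F
#8 (a=8, h=8) -> B2->S, B1->F, B3->T, B5->T, B8->T, B8->T, B8->T, B8->T, B8->T, B8->T, B8->F; covered: B1=F, B2=S, B3=T, B5=T, B8=T, B8=F
#9 (a=0, h=12) -> B2->S, B1->F, B3->F, B4->T, B5->T, B8->T, B8->T, B8->T, B8->F; covered: B1=F, B2=S, B3=F, B4=T, B5=T, B8=T, B8=F
#10 (a=4, h=11) -> B2->S, B1->F, B3->F, B4->F, B5->T, B8->T, B8->T, B8->T, B8->T, B8->F; covered: B1=F, B2=S, B3=F, B4=F, B5=T, B8=T, B8=F
union over the pool: B1=T, B1=F, B2=S, B2=E, B3=T, B3=F, B4=T, B4=F, B5=T, B5=F, B6=F, B7=S, B8=T, B8=F
uncovered (2 of 16): B6=T, B7=E

Answer: 2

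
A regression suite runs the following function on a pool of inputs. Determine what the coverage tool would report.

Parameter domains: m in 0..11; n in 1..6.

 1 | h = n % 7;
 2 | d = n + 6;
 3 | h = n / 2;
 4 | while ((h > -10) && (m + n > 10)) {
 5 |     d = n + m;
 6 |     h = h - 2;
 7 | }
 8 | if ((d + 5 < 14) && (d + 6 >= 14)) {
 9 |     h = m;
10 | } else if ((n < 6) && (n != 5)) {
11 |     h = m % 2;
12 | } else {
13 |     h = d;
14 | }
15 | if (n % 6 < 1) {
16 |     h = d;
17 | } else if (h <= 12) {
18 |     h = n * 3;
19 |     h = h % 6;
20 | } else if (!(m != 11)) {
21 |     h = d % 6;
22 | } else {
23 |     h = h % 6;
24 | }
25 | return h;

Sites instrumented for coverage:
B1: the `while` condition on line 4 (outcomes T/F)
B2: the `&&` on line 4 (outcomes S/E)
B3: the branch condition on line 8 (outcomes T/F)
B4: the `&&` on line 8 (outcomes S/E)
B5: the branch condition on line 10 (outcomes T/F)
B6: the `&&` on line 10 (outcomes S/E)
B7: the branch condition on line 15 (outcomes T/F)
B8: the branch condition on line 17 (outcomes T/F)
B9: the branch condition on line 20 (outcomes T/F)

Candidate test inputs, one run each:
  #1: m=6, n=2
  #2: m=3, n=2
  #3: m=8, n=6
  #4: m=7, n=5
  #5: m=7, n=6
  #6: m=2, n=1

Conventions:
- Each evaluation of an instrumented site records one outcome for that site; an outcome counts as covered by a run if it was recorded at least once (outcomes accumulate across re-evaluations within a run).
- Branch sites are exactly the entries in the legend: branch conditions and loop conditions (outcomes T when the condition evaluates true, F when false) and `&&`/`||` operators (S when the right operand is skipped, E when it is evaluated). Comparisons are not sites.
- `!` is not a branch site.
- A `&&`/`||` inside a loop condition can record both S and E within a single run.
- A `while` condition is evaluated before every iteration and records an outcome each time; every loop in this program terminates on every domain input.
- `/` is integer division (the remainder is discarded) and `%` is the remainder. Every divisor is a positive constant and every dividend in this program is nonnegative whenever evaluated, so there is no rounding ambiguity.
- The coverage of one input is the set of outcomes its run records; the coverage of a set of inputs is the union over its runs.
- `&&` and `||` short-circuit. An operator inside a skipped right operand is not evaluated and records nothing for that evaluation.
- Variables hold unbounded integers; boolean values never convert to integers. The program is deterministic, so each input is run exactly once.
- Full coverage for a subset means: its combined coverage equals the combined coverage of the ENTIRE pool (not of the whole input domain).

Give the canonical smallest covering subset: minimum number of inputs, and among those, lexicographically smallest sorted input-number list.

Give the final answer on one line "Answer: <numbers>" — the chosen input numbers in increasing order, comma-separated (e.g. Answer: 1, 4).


#1 (m=6, n=2) -> B2->E, B1->F, B4->E, B3->T, B7->F, B8->T; covered: B1=F, B2=E, B3=T, B4=E, B7=F, B8=T
#2 (m=3, n=2) -> B2->E, B1->F, B4->E, B3->T, B7->F, B8->T; covered: B1=F, B2=E, B3=T, B4=E, B7=F, B8=T
#3 (m=8, n=6) -> B2->E, B1->T, B2->E, B1->T, B2->E, B1->T, B2->E, B1->T, B2->E, B1->T, B2->E, B1->T, B2->E, B1->T, ...; covered: B1=T, B1=F, B2=S, B2=E, B3=F, B4=S, B5=F, B6=S, B7=T
#4 (m=7, n=5) -> B2->E, B1->T, B2->E, B1->T, B2->E, B1->T, B2->E, B1->T, B2->E, B1->T, B2->E, B1->T, B2->S, B1->F, ...; covered: B1=T, B1=F, B2=S, B2=E, B3=F, B4=S, B5=F, B6=E, B7=F, B8=T
#5 (m=7, n=6) -> B2->E, B1->T, B2->E, B1->T, B2->E, B1->T, B2->E, B1->T, B2->E, B1->T, B2->E, B1->T, B2->E, B1->T, ...; covered: B1=T, B1=F, B2=S, B2=E, B3=F, B4=S, B5=F, B6=S, B7=T
#6 (m=2, n=1) -> B2->E, B1->F, B4->E, B3->F, B6->E, B5->T, B7->F, B8->T; covered: B1=F, B2=E, B3=F, B4=E, B5=T, B6=E, B7=F, B8=T
the full pool covers 15 outcomes: B1=T, B1=F, B2=S, B2=E, B3=T, B3=F, B4=S, B4=E, B5=T, B5=F, B6=S, B6=E, B7=T, B7=F, B8=T
size 1 is not enough: best union over all size-1 subsets is 10/15
size 2 is not enough: best union over all size-2 subsets is 14/15
at size 3, {1, 3, 6} reaches all 15 outcomes; every lexicographically earlier size-3 subset fails
Answer: 1, 3, 6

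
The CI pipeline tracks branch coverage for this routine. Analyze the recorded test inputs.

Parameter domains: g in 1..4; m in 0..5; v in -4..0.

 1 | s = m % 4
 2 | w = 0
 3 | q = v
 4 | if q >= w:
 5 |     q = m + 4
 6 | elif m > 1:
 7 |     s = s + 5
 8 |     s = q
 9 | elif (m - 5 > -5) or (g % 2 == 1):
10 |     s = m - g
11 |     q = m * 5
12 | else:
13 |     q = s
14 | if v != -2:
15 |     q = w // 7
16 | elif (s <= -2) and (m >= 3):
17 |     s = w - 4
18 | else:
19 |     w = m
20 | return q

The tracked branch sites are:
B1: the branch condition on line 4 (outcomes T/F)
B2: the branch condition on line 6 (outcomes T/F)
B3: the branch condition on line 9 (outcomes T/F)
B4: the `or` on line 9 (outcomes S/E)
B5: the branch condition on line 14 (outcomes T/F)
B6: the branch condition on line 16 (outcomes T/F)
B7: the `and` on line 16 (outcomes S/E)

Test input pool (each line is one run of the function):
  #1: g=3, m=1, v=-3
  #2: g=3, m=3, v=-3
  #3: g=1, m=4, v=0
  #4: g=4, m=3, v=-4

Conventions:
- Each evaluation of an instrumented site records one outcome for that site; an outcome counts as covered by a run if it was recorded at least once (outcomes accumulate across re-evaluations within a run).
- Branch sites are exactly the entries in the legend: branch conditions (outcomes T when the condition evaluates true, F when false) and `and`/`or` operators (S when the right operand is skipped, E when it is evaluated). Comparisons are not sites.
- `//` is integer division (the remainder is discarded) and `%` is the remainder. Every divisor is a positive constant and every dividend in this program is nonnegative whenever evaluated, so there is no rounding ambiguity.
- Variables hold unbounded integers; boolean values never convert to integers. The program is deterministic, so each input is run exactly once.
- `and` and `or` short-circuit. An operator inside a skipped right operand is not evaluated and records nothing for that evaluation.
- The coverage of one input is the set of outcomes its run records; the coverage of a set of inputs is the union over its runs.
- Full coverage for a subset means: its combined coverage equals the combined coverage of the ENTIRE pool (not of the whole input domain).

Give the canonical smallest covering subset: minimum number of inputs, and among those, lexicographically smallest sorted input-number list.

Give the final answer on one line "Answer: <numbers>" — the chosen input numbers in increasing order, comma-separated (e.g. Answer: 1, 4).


test 1 (g=3, m=1, v=-3) fires B1->F, B2->F, B4->S, B3->T, B5->T; hits B1=F, B2=F, B3=T, B4=S, B5=T
test 2 (g=3, m=3, v=-3) fires B1->F, B2->T, B5->T; hits B1=F, B2=T, B5=T
test 3 (g=1, m=4, v=0) fires B1->T, B5->T; hits B1=T, B5=T
test 4 (g=4, m=3, v=-4) fires B1->F, B2->T, B5->T; hits B1=F, B2=T, B5=T
together the pool reaches 7 outcomes: B1=T, B1=F, B2=T, B2=F, B3=T, B4=S, B5=T
checked all size-1 subsets: none covers 7 outcomes (max 5/7)
checked all size-2 subsets: none covers 7 outcomes (max 6/7)
the canonical winner is {1, 2, 3}: size 3, full 7-outcome coverage, earliest index list among size-3 covers
Answer: 1, 2, 3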